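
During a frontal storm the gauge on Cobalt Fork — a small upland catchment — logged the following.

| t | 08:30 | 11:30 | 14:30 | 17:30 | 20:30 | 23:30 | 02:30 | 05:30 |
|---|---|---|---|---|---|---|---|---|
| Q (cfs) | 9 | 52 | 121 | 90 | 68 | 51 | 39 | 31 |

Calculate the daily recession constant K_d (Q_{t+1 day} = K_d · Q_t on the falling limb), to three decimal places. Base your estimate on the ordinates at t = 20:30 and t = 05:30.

Between t = 20:30 and t = 05:30 the flow falls from 68 to 31 cfs over 3×3 h = 9 h.
Per-interval ratio K = (31/68)^(1/3) = 0.7696; K_d = K^(24/3) = 0.123.

K_d ≈ 0.123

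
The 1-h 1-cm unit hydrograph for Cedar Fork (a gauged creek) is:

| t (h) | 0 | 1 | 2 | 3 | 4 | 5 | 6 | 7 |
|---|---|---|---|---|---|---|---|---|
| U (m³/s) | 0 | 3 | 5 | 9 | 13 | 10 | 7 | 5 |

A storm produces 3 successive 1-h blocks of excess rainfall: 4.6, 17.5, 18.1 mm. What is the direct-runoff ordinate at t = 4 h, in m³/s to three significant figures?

By discrete convolution, Q_j = Σ (P_i / 10 mm) · U_{j−i}.
At t = 4 h (j=4): Q = (4.6/10)·13 + (17.5/10)·9 + (18.1/10)·5 = 30.8 m³/s.

Q ≈ 30.8 m³/s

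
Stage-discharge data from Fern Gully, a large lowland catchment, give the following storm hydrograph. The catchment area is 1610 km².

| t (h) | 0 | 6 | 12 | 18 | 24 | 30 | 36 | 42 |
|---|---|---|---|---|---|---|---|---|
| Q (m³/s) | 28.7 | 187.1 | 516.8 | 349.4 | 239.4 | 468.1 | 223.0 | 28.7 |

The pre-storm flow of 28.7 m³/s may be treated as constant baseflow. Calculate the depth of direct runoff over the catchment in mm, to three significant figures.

d ≈ 24.3 mm

Direct runoff: 0.0, 158.4, 488.1, 320.7, 210.7, 439.4, 194.3, 0.0 m³/s; ΣQ_DR = 1812 m³/s.
V = ΣQ_DR · Δt = 1812 × 21600 s = 3.913 × 10^7 m³.
Over A = 1610 km², depth = V / A = 24.3 mm.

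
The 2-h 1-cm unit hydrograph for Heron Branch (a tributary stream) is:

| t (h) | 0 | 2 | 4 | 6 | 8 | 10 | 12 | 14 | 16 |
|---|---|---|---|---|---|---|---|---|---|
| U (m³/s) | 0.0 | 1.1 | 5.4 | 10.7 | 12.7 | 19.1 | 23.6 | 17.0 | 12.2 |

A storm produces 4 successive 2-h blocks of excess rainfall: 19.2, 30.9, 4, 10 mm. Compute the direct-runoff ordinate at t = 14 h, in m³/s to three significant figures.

Q ≈ 126 m³/s

By discrete convolution, Q_j = Σ (P_i / 10 mm) · U_{j−i}.
At t = 14 h (j=7): Q = (19.2/10)·17.0 + (30.9/10)·23.6 + (4/10)·19.1 + (10/10)·12.7 = 126 m³/s.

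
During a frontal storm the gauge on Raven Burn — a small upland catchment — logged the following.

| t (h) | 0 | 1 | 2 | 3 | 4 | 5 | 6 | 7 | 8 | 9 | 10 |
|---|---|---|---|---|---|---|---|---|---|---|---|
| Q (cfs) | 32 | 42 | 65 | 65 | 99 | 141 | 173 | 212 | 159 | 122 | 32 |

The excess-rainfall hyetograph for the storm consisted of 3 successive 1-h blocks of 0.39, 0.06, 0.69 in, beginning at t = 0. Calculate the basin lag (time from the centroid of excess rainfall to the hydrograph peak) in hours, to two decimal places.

Centroid of excess rainfall: t_c = Σ P_i·t̄_i / ΣP_i = 1.7632 h (block centres at 0.5, 1.5, 2.5 h).
Hydrograph peak occurs at t = 7 h, so basin lag t_L = 7 − 1.7632 = 5.24 h.

t_L ≈ 5.24 h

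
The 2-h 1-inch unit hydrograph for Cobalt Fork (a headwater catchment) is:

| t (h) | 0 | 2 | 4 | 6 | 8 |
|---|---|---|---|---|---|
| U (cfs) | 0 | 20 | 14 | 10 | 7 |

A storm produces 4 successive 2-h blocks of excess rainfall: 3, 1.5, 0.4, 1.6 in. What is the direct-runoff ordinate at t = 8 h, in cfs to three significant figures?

Q ≈ 73.6 cfs

By discrete convolution, Q_j = Σ (P_i / 1 in) · U_{j−i}.
At t = 8 h (j=4): Q = (3/1)·7 + (1.5/1)·10 + (0.4/1)·14 + (1.6/1)·20 = 73.6 cfs.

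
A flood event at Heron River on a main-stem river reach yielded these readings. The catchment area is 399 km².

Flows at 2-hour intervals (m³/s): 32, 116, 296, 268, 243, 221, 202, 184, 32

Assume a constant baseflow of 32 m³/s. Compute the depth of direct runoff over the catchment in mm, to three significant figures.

d ≈ 23.6 mm

Direct runoff: 0.0, 84.0, 264.0, 236.0, 211.0, 189.0, 170.0, 152.0, 0.0 m³/s; ΣQ_DR = 1306 m³/s.
V = ΣQ_DR · Δt = 1306 × 7200 s = 9.403 × 10^6 m³.
Over A = 399 km², depth = V / A = 23.6 mm.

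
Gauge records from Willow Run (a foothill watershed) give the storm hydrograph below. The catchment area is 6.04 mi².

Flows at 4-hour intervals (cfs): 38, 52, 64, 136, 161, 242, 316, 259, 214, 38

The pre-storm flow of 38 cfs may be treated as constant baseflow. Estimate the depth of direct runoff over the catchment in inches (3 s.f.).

d ≈ 1.17 in

Direct runoff: 0.0, 14.0, 26.0, 98.0, 123.0, 204.0, 278.0, 221.0, 176.0, 0.0 cfs; ΣQ_DR = 1140 cfs.
V = ΣQ_DR · Δt = 1140 × 14400 s = 1.642 × 10^7 ft³.
Over A = 6.04 mi², depth = V / A = 1.17 in.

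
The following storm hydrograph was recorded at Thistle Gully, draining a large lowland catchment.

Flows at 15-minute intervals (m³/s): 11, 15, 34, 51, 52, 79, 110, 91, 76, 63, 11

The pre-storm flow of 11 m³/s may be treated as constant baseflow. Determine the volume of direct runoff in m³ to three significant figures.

Direct-runoff ordinates (Q − Q_b): 0.0, 4.0, 23.0, 40.0, 41.0, 68.0, 99.0, 80.0, 65.0, 52.0, 0.0 m³/s.
ΣQ_DR = 472.0 m³/s.
With Δt = 0.25 h = 900 s, V = ΣQ_DR · Δt = 472.0 × 900 = 4.25 × 10^5 m³.

V ≈ 4.25 × 10^5 m³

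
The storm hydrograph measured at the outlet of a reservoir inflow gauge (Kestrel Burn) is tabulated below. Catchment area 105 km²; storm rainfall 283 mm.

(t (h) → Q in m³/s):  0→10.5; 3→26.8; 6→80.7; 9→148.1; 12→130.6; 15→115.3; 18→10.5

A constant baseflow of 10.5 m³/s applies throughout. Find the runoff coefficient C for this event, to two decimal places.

C ≈ 0.16

ΣQ_DR = 449.0 m³/s; V = ΣQ_DR·Δt = 4.849 × 10^6 m³.
Runoff depth d = V / A = 46.18 mm.
C = d / P = 46.18 / 283 = 0.16.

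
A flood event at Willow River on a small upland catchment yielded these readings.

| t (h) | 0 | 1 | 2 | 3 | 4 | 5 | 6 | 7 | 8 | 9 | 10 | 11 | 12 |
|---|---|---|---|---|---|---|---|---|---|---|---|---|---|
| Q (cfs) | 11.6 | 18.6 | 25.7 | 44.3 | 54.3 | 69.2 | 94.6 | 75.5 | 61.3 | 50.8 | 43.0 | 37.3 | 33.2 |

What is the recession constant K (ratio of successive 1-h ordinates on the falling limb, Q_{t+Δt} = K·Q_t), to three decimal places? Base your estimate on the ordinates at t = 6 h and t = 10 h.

Using the recession-limb readings at t = 6 h and t = 10 h: Q falls from 94.6 to 43.0 cfs over 4 intervals.
K = (Q₂/Q₁)^(1/4) = (43.0/94.6)^(1/4) = 0.821.

K ≈ 0.821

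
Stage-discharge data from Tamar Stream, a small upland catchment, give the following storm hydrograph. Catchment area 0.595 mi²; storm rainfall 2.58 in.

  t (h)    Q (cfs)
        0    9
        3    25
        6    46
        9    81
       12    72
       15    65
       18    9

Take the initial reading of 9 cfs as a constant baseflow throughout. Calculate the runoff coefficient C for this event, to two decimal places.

ΣQ_DR = 244.0 cfs; V = ΣQ_DR·Δt = 2.635 × 10^6 ft³.
Runoff depth d = V / A = 1.906 in.
C = d / P = 1.906 / 2.58 = 0.74.

C ≈ 0.74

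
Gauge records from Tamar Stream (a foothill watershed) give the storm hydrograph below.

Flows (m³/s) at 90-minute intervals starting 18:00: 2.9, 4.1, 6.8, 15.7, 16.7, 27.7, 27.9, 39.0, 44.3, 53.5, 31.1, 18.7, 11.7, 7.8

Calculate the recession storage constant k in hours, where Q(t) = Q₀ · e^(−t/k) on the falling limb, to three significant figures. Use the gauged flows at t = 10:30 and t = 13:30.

On the falling limb, Q drops from 18.7 to 7.8 m³/s between t = 10:30 and t = 13:30 (Δt = 3 h).
k = −Δt / ln(Q₂/Q₁) = −3 / ln(7.8/18.7) = 3.43 h.

k ≈ 3.43 h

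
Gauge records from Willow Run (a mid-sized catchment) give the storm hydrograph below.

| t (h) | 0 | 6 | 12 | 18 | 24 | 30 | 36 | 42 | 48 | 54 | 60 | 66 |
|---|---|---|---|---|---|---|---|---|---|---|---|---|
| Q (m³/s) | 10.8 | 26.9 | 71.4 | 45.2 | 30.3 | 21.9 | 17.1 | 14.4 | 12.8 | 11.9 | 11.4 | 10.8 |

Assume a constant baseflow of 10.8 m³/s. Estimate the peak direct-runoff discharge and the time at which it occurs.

Subtracting baseflow gives direct-runoff ordinates: 0.0, 16.1, 60.6, 34.4, 19.5, 11.1, 6.3, 3.6, 2.0, 1.1, 0.6, 0.0 m³/s.
The maximum is 60.6 m³/s, occurring at the reading for t = 12 h.

Q_p = 60.6 m³/s at t = 12 h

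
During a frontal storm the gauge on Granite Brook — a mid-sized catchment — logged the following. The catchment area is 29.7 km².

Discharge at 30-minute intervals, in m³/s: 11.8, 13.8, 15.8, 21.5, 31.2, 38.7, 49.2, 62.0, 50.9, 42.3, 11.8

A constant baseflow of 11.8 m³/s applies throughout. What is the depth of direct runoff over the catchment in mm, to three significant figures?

Direct runoff: 0.0, 2.0, 4.0, 9.7, 19.4, 26.9, 37.4, 50.2, 39.1, 30.5, 0.0 m³/s; ΣQ_DR = 219.2 m³/s.
V = ΣQ_DR · Δt = 219.2 × 1800 s = 3.946 × 10^5 m³.
Over A = 29.7 km², depth = V / A = 13.3 mm.

d ≈ 13.3 mm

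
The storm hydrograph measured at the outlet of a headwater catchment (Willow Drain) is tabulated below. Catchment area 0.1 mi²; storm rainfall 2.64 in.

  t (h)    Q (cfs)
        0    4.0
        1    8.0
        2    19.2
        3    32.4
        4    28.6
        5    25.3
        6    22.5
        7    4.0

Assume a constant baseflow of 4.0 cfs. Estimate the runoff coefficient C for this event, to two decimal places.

ΣQ_DR = 112.0 cfs; V = ΣQ_DR·Δt = 4.032 × 10^5 ft³.
Runoff depth d = V / A = 1.736 in.
C = d / P = 1.736 / 2.64 = 0.66.

C ≈ 0.66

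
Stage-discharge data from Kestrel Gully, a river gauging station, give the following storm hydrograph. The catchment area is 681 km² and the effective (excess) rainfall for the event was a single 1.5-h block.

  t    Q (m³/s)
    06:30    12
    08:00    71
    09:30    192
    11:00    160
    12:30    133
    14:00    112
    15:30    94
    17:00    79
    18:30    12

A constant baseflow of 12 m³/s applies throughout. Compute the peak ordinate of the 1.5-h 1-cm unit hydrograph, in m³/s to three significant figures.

Direct runoff: 0.0, 59.0, 180.0, 148.0, 121.0, 100.0, 82.0, 67.0, 0.0 m³/s; ΣQ_DR = 757.0 m³/s, peak = 180.0 m³/s.
Runoff depth d = ΣQ_DR·Δt / A = 757.0 × 5400 / (681 km²) = 6.003 mm.
The 1-cm UH is the DRH scaled by (10 mm)/d, so U_p = 180.0 × 10/6.003 = 300 m³/s.

U_p ≈ 300 m³/s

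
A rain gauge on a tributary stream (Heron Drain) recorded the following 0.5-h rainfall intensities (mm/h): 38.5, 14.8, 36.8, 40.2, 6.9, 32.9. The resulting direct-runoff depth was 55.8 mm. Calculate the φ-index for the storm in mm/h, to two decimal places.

φ ≈ 10.32 mm/h

Only the 5 blocks with intensity above φ contribute runoff: 38.5, 14.8, 36.8, 40.2, 32.9 mm/h.
Σ(I−φ)·Δt = d  ⇒  (38.5+14.8+36.8+40.2+32.9 − 5φ)·0.5 = 55.8
φ = (163.2 − 55.8/0.5) / 5 = 10.32 mm/h.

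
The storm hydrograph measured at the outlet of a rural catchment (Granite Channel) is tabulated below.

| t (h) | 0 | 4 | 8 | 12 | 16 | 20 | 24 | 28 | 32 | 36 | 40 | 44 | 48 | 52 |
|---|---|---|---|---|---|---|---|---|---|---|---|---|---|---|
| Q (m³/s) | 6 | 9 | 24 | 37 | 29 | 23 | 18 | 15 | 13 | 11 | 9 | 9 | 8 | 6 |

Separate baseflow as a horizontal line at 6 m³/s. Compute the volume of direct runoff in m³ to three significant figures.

Direct-runoff ordinates (Q − Q_b): 0.0, 3.0, 18.0, 31.0, 23.0, 17.0, 12.0, 9.0, 7.0, 5.0, 3.0, 3.0, 2.0, 0.0 m³/s.
ΣQ_DR = 133.0 m³/s.
With Δt = 4 h = 14400 s, V = ΣQ_DR · Δt = 133.0 × 14400 = 1.92 × 10^6 m³.

V ≈ 1.92 × 10^6 m³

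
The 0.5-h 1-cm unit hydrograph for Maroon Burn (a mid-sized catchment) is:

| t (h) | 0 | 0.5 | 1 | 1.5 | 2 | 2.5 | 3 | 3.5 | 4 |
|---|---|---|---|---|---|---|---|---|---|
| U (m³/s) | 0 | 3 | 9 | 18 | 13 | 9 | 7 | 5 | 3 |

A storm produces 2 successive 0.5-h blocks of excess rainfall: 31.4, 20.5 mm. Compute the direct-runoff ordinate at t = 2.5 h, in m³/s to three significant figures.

By discrete convolution, Q_j = Σ (P_i / 10 mm) · U_{j−i}.
At t = 2.5 h (j=5): Q = (31.4/10)·9 + (20.5/10)·13 = 54.9 m³/s.

Q ≈ 54.9 m³/s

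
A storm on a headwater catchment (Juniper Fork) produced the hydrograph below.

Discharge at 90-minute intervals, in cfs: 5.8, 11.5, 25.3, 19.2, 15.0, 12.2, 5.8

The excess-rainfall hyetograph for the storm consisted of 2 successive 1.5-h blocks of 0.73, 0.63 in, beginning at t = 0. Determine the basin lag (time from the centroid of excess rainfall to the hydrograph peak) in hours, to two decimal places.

Centroid of excess rainfall: t_c = Σ P_i·t̄_i / ΣP_i = 1.4449 h (block centres at 0.75, 2.25 h).
Hydrograph peak occurs at t = 3 h, so basin lag t_L = 3 − 1.4449 = 1.56 h.

t_L ≈ 1.56 h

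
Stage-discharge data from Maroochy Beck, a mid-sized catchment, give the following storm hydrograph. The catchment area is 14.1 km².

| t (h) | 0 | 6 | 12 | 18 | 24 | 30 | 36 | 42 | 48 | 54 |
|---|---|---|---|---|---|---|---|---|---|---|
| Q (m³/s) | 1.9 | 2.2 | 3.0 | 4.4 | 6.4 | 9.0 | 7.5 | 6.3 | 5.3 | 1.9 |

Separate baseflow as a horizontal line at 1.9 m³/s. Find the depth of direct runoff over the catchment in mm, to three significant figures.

Direct runoff: 0.0, 0.3, 1.1, 2.5, 4.5, 7.1, 5.6, 4.4, 3.4, 0.0 m³/s; ΣQ_DR = 28.90 m³/s.
V = ΣQ_DR · Δt = 28.90 × 21600 s = 6.242 × 10^5 m³.
Over A = 14.1 km², depth = V / A = 44.3 mm.

d ≈ 44.3 mm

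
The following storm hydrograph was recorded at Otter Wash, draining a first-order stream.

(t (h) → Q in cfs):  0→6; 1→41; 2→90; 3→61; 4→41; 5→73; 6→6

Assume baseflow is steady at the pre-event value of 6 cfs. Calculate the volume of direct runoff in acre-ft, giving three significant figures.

V ≈ 22.8 acre-ft

Direct-runoff ordinates (Q − Q_b): 0.0, 35.0, 84.0, 55.0, 35.0, 67.0, 0.0 cfs.
ΣQ_DR = 276.0 cfs.
With Δt = 1 h = 3600 s, V = ΣQ_DR · Δt = 276.0 × 3600 = 9.94 × 10^5 ft³ = 22.8 acre-ft.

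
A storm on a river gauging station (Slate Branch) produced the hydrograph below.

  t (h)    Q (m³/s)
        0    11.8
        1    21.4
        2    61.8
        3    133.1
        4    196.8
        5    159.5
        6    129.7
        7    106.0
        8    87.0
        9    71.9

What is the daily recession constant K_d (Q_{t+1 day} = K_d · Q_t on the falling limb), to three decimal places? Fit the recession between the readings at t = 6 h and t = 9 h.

Between t = 6 h and t = 9 h the flow falls from 129.7 to 71.9 m³/s over 3×1 h = 3 h.
Per-interval ratio K = (71.9/129.7)^(1/3) = 0.8215; K_d = K^(24/1) = 0.009.

K_d ≈ 0.009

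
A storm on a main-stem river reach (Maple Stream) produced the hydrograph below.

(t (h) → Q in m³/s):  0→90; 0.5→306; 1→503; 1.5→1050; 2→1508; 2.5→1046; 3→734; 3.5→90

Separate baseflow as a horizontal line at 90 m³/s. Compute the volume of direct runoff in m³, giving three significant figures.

V ≈ 8.29 × 10^6 m³

Direct-runoff ordinates (Q − Q_b): 0.0, 216.0, 413.0, 960.0, 1418.0, 956.0, 644.0, 0.0 m³/s.
ΣQ_DR = 4607 m³/s.
With Δt = 0.5 h = 1800 s, V = ΣQ_DR · Δt = 4607 × 1800 = 8.29 × 10^6 m³.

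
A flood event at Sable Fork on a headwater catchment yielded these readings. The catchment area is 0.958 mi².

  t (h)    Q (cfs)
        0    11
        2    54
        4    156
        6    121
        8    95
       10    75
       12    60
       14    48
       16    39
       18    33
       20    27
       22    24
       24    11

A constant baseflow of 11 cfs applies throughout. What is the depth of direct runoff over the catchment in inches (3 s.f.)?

Direct runoff: 0.0, 43.0, 145.0, 110.0, 84.0, 64.0, 49.0, 37.0, 28.0, 22.0, 16.0, 13.0, 0.0 cfs; ΣQ_DR = 611.0 cfs.
V = ΣQ_DR · Δt = 611.0 × 7200 s = 4.399 × 10^6 ft³.
Over A = 0.958 mi², depth = V / A = 1.98 in.

d ≈ 1.98 in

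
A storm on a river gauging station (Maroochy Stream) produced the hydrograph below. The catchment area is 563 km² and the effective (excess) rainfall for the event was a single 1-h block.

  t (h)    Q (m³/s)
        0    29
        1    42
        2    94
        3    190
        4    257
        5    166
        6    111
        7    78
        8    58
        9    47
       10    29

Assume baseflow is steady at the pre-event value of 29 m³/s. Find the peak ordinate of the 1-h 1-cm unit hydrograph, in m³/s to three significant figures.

U_p ≈ 456 m³/s

Direct runoff: 0.0, 13.0, 65.0, 161.0, 228.0, 137.0, 82.0, 49.0, 29.0, 18.0, 0.0 m³/s; ΣQ_DR = 782.0 m³/s, peak = 228.0 m³/s.
Runoff depth d = ΣQ_DR·Δt / A = 782.0 × 3600 / (563 km²) = 5.000 mm.
The 1-cm UH is the DRH scaled by (10 mm)/d, so U_p = 228.0 × 10/5.000 = 456 m³/s.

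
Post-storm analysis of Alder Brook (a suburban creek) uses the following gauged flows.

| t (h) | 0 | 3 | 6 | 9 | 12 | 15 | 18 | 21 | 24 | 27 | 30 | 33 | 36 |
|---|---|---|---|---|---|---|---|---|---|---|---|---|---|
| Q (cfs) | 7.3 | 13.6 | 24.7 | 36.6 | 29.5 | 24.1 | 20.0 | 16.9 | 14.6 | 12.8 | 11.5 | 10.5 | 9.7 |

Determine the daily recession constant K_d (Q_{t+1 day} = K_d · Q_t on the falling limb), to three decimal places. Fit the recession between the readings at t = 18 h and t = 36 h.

K_d ≈ 0.381

Between t = 18 h and t = 36 h the flow falls from 20.0 to 9.7 cfs over 6×3 h = 18 h.
Per-interval ratio K = (9.7/20.0)^(1/6) = 0.8864; K_d = K^(24/3) = 0.381.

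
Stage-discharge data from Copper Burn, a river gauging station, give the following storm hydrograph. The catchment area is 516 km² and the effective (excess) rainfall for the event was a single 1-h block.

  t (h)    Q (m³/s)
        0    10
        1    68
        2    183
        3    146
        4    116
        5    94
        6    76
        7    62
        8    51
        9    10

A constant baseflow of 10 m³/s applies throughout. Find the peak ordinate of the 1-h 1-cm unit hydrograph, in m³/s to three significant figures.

Direct runoff: 0.0, 58.0, 173.0, 136.0, 106.0, 84.0, 66.0, 52.0, 41.0, 0.0 m³/s; ΣQ_DR = 716.0 m³/s, peak = 173.0 m³/s.
Runoff depth d = ΣQ_DR·Δt / A = 716.0 × 3600 / (516 km²) = 4.995 mm.
The 1-cm UH is the DRH scaled by (10 mm)/d, so U_p = 173.0 × 10/4.995 = 346 m³/s.

U_p ≈ 346 m³/s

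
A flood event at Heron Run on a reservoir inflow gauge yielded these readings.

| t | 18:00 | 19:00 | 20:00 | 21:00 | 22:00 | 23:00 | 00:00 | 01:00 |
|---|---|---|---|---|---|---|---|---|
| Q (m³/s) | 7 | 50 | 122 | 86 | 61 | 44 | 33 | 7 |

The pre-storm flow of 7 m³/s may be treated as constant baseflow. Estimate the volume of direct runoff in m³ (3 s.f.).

V ≈ 1.27 × 10^6 m³

Direct-runoff ordinates (Q − Q_b): 0.0, 43.0, 115.0, 79.0, 54.0, 37.0, 26.0, 0.0 m³/s.
ΣQ_DR = 354.0 m³/s.
With Δt = 1 h = 3600 s, V = ΣQ_DR · Δt = 354.0 × 3600 = 1.27 × 10^6 m³.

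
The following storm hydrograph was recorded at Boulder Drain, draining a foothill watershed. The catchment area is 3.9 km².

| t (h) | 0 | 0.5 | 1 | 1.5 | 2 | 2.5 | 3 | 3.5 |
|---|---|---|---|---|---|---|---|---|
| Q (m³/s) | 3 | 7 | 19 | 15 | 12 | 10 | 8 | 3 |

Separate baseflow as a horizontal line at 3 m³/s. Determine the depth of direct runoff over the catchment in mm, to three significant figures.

Direct runoff: 0.0, 4.0, 16.0, 12.0, 9.0, 7.0, 5.0, 0.0 m³/s; ΣQ_DR = 53.00 m³/s.
V = ΣQ_DR · Δt = 53.00 × 1800 s = 95400 m³.
Over A = 3.9 km², depth = V / A = 24.5 mm.

d ≈ 24.5 mm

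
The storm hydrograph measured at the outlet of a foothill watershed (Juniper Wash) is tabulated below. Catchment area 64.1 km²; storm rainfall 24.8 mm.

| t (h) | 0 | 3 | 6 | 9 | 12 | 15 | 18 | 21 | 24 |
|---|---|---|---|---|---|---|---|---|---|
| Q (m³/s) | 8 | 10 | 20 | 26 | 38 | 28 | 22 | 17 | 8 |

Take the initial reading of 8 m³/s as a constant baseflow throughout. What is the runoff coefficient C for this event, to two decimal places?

C ≈ 0.71

ΣQ_DR = 105.0 m³/s; V = ΣQ_DR·Δt = 1.134 × 10^6 m³.
Runoff depth d = V / A = 17.69 mm.
C = d / P = 17.69 / 24.8 = 0.71.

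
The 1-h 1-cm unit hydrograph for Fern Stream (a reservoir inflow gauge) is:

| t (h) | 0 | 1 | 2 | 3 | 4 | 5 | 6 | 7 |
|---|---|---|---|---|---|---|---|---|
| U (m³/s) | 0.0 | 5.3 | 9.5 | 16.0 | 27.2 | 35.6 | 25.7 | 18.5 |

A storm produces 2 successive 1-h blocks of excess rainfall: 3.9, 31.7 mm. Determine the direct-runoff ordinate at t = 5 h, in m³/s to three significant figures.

By discrete convolution, Q_j = Σ (P_i / 10 mm) · U_{j−i}.
At t = 5 h (j=5): Q = (3.9/10)·35.6 + (31.7/10)·27.2 = 100 m³/s.

Q ≈ 100 m³/s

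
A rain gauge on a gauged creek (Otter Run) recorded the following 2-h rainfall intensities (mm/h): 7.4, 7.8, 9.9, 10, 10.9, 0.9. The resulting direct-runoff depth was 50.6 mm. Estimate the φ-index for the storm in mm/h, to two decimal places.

φ ≈ 4.14 mm/h

Only the 5 blocks with intensity above φ contribute runoff: 7.4, 7.8, 9.9, 10, 10.9 mm/h.
Σ(I−φ)·Δt = d  ⇒  (7.4+7.8+9.9+10+10.9 − 5φ)·2 = 50.6
φ = (46.00 − 50.6/2) / 5 = 4.14 mm/h.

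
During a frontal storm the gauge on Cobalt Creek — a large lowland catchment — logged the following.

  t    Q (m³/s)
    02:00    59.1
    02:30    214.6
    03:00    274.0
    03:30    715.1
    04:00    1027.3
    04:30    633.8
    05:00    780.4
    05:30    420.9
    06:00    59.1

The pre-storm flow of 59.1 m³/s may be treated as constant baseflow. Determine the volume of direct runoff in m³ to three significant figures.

V ≈ 6.57 × 10^6 m³

Direct-runoff ordinates (Q − Q_b): 0.0, 155.5, 214.9, 656.0, 968.2, 574.7, 721.3, 361.8, 0.0 m³/s.
ΣQ_DR = 3652 m³/s.
With Δt = 0.5 h = 1800 s, V = ΣQ_DR · Δt = 3652 × 1800 = 6.57 × 10^6 m³.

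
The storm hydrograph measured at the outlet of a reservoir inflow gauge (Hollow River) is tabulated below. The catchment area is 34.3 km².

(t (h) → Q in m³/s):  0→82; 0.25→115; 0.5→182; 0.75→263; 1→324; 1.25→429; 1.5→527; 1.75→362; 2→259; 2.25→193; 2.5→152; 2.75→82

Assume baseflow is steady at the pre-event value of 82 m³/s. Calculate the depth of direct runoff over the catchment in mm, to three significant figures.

Direct runoff: 0.0, 33.0, 100.0, 181.0, 242.0, 347.0, 445.0, 280.0, 177.0, 111.0, 70.0, 0.0 m³/s; ΣQ_DR = 1986 m³/s.
V = ΣQ_DR · Δt = 1986 × 900 s = 1.787 × 10^6 m³.
Over A = 34.3 km², depth = V / A = 52.1 mm.

d ≈ 52.1 mm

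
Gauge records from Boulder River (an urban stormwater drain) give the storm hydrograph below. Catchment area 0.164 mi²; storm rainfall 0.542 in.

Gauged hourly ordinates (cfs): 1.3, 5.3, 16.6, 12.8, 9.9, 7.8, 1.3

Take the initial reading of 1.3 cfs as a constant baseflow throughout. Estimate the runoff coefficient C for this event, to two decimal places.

C ≈ 0.80

ΣQ_DR = 45.90 cfs; V = ΣQ_DR·Δt = 1.652 × 10^5 ft³.
Runoff depth d = V / A = 0.4337 in.
C = d / P = 0.4337 / 0.542 = 0.80.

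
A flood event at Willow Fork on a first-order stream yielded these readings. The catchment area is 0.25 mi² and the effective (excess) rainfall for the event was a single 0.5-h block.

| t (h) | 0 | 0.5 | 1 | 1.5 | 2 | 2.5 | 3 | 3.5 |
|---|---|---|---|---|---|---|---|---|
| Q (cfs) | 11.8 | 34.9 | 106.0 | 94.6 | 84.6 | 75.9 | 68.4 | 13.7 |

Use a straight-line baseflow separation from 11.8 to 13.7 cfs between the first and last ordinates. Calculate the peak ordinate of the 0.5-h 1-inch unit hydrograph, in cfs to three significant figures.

Direct runoff: 0.00, 22.83, 93.66, 81.99, 71.71, 62.74, 54.97, 0.00 cfs; ΣQ_DR = 387.9 cfs, peak = 93.66 cfs.
Runoff depth d = ΣQ_DR·Δt / A = 387.9 × 1800 / (0.25 mi²) = 1.202 in.
The 1-inch UH is the DRH scaled by (1 in)/d, so U_p = 93.66 × 1/1.202 = 77.9 cfs.

U_p ≈ 77.9 cfs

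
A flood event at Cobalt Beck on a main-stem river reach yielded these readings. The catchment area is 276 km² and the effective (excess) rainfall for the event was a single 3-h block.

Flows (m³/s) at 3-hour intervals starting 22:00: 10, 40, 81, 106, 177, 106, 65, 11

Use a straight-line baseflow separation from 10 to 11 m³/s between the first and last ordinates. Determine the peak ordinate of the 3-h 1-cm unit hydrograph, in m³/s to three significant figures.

U_p ≈ 83.1 m³/s

Direct runoff: 0.00, 29.86, 70.71, 95.57, 166.43, 95.29, 54.14, 0.00 m³/s; ΣQ_DR = 512.0 m³/s, peak = 166.43 m³/s.
Runoff depth d = ΣQ_DR·Δt / A = 512.0 × 10800 / (276 km²) = 20.03 mm.
The 1-cm UH is the DRH scaled by (10 mm)/d, so U_p = 166.43 × 10/20.03 = 83.1 m³/s.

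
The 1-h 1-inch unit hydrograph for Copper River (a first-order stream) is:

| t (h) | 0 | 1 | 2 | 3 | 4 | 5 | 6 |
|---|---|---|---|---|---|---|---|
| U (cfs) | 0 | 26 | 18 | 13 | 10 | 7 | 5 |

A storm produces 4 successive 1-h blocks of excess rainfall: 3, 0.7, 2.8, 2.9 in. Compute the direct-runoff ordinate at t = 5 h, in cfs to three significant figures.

Q ≈ 117 cfs

By discrete convolution, Q_j = Σ (P_i / 1 in) · U_{j−i}.
At t = 5 h (j=5): Q = (3/1)·7 + (0.7/1)·10 + (2.8/1)·13 + (2.9/1)·18 = 117 cfs.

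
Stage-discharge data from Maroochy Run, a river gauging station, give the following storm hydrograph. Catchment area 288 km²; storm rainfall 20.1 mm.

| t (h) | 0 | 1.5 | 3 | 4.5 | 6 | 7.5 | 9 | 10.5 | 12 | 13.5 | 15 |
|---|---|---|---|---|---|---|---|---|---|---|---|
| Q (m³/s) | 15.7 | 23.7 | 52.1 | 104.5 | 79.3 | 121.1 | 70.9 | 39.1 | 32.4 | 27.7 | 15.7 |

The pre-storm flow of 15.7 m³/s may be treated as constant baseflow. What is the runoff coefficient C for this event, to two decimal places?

ΣQ_DR = 409.5 m³/s; V = ΣQ_DR·Δt = 2.211 × 10^6 m³.
Runoff depth d = V / A = 7.678 mm.
C = d / P = 7.678 / 20.1 = 0.38.

C ≈ 0.38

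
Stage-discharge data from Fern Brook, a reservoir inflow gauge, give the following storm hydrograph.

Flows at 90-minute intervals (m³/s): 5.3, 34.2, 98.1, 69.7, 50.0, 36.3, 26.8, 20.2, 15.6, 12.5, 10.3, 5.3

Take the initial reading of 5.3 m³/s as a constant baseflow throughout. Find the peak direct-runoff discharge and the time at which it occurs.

Subtracting baseflow gives direct-runoff ordinates: 0.0, 28.9, 92.8, 64.4, 44.7, 31.0, 21.5, 14.9, 10.3, 7.2, 5.0, 0.0 m³/s.
The maximum is 92.8 m³/s, occurring at the reading for t = 3 h.

Q_p = 92.8 m³/s at t = 3 h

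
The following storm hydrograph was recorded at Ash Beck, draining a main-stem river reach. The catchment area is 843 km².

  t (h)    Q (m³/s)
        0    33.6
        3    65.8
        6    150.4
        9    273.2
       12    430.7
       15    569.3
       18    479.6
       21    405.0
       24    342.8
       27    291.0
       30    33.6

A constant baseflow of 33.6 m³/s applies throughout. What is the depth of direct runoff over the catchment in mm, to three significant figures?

d ≈ 34.7 mm

Direct runoff: 0.0, 32.2, 116.8, 239.6, 397.1, 535.7, 446.0, 371.4, 309.2, 257.4, 0.0 m³/s; ΣQ_DR = 2705 m³/s.
V = ΣQ_DR · Δt = 2705 × 10800 s = 2.922 × 10^7 m³.
Over A = 843 km², depth = V / A = 34.7 mm.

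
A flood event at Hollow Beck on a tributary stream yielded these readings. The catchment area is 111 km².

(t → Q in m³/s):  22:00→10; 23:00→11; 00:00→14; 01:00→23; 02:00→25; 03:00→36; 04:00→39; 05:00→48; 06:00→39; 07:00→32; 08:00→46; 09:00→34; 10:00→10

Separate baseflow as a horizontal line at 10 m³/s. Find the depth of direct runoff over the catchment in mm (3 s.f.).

Direct runoff: 0.0, 1.0, 4.0, 13.0, 15.0, 26.0, 29.0, 38.0, 29.0, 22.0, 36.0, 24.0, 0.0 m³/s; ΣQ_DR = 237.0 m³/s.
V = ΣQ_DR · Δt = 237.0 × 3600 s = 8.532 × 10^5 m³.
Over A = 111 km², depth = V / A = 7.69 mm.

d ≈ 7.69 mm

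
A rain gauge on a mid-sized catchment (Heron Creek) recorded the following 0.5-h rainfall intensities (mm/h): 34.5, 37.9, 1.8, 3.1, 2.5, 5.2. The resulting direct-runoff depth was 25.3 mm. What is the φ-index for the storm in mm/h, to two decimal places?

Only the 2 blocks with intensity above φ contribute runoff: 34.5, 37.9 mm/h.
Σ(I−φ)·Δt = d  ⇒  (34.5+37.9 − 2φ)·0.5 = 25.3
φ = (72.40 − 25.3/0.5) / 2 = 10.90 mm/h.

φ ≈ 10.90 mm/h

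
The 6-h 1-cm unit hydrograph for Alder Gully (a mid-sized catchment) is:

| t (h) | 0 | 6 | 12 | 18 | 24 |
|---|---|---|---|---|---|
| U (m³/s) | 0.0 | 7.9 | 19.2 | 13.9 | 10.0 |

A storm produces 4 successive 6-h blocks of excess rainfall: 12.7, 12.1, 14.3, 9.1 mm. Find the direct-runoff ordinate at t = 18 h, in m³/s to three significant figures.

By discrete convolution, Q_j = Σ (P_i / 10 mm) · U_{j−i}.
At t = 18 h (j=3): Q = (12.7/10)·13.9 + (12.1/10)·19.2 + (14.3/10)·7.9 + (9.1/10)·0.0 = 52.2 m³/s.

Q ≈ 52.2 m³/s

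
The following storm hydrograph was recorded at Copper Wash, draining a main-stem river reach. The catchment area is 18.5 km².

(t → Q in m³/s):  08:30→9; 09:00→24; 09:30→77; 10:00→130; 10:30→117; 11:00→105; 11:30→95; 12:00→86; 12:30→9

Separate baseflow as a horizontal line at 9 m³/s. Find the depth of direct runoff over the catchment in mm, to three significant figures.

Direct runoff: 0.0, 15.0, 68.0, 121.0, 108.0, 96.0, 86.0, 77.0, 0.0 m³/s; ΣQ_DR = 571.0 m³/s.
V = ΣQ_DR · Δt = 571.0 × 1800 s = 1.028 × 10^6 m³.
Over A = 18.5 km², depth = V / A = 55.6 mm.

d ≈ 55.6 mm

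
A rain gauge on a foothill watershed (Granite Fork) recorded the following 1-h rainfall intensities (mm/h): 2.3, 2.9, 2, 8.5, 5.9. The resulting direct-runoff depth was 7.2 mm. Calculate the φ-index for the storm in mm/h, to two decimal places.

φ ≈ 3.60 mm/h

Only the 2 blocks with intensity above φ contribute runoff: 8.5, 5.9 mm/h.
Σ(I−φ)·Δt = d  ⇒  (8.5+5.9 − 2φ)·1 = 7.2
φ = (14.40 − 7.2/1) / 2 = 3.60 mm/h.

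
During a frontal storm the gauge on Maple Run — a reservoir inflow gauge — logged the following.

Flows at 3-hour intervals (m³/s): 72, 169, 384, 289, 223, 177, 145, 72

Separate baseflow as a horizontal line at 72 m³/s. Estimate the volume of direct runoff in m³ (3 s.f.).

Direct-runoff ordinates (Q − Q_b): 0.0, 97.0, 312.0, 217.0, 151.0, 105.0, 73.0, 0.0 m³/s.
ΣQ_DR = 955.0 m³/s.
With Δt = 3 h = 10800 s, V = ΣQ_DR · Δt = 955.0 × 10800 = 1.03 × 10^7 m³.

V ≈ 1.03 × 10^7 m³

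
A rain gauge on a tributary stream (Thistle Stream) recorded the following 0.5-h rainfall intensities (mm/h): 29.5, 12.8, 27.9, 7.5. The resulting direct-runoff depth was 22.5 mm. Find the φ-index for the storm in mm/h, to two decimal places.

φ ≈ 8.40 mm/h

Only the 3 blocks with intensity above φ contribute runoff: 29.5, 12.8, 27.9 mm/h.
Σ(I−φ)·Δt = d  ⇒  (29.5+12.8+27.9 − 3φ)·0.5 = 22.5
φ = (70.20 − 22.5/0.5) / 3 = 8.40 mm/h.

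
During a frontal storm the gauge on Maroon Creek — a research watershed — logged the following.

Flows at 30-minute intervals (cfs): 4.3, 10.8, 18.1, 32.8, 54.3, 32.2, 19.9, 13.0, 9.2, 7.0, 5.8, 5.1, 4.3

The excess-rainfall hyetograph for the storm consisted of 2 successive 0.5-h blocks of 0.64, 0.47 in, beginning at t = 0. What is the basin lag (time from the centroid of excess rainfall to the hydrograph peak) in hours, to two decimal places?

t_L ≈ 1.54 h

Centroid of excess rainfall: t_c = Σ P_i·t̄_i / ΣP_i = 0.4617 h (block centres at 0.25, 0.75 h).
Hydrograph peak occurs at t = 2 h, so basin lag t_L = 2 − 0.4617 = 1.54 h.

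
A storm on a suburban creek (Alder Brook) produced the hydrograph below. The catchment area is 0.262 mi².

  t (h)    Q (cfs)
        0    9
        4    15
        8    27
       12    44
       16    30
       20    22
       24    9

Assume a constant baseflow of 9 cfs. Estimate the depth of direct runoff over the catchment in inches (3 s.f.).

d ≈ 2.20 in

Direct runoff: 0.0, 6.0, 18.0, 35.0, 21.0, 13.0, 0.0 cfs; ΣQ_DR = 93.00 cfs.
V = ΣQ_DR · Δt = 93.00 × 14400 s = 1.339 × 10^6 ft³.
Over A = 0.262 mi², depth = V / A = 2.20 in.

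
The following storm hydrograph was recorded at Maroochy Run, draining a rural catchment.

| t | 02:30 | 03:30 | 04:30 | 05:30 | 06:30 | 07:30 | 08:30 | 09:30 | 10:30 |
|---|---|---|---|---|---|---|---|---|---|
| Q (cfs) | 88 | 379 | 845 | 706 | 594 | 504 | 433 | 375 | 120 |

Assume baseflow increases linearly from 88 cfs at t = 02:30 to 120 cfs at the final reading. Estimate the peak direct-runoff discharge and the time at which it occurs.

Q_p = 749.00 cfs at t = 04:30

Subtracting baseflow gives direct-runoff ordinates: 0.00, 287.00, 749.00, 606.00, 490.00, 396.00, 321.00, 259.00, 0.00 cfs.
The maximum is 749.00 cfs, occurring at the reading for t = 04:30.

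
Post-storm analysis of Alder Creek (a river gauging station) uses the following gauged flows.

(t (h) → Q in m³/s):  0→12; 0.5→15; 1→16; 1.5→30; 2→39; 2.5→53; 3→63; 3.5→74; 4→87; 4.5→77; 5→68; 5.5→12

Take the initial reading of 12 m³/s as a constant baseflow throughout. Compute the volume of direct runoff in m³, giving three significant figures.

V ≈ 7.24 × 10^5 m³

Direct-runoff ordinates (Q − Q_b): 0.0, 3.0, 4.0, 18.0, 27.0, 41.0, 51.0, 62.0, 75.0, 65.0, 56.0, 0.0 m³/s.
ΣQ_DR = 402.0 m³/s.
With Δt = 0.5 h = 1800 s, V = ΣQ_DR · Δt = 402.0 × 1800 = 7.24 × 10^5 m³.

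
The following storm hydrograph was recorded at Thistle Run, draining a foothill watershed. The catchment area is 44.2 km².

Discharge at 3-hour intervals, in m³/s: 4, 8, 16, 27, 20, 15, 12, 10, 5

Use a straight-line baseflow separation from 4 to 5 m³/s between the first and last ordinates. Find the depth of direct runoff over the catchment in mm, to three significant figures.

Direct runoff: 0.00, 3.88, 11.75, 22.62, 15.50, 10.38, 7.25, 5.12, 0.00 m³/s; ΣQ_DR = 76.50 m³/s.
V = ΣQ_DR · Δt = 76.50 × 10800 s = 8.262 × 10^5 m³.
Over A = 44.2 km², depth = V / A = 18.7 mm.

d ≈ 18.7 mm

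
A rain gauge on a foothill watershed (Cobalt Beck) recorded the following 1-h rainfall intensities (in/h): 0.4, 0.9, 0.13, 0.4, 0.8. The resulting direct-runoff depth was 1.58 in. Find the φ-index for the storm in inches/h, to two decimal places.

Only the 4 blocks with intensity above φ contribute runoff: 0.4, 0.9, 0.4, 0.8 in/h.
Σ(I−φ)·Δt = d  ⇒  (0.4+0.9+0.4+0.8 − 4φ)·1 = 1.58
φ = (2.500 − 1.58/1) / 4 = 0.23 in/h.

φ ≈ 0.23 in/h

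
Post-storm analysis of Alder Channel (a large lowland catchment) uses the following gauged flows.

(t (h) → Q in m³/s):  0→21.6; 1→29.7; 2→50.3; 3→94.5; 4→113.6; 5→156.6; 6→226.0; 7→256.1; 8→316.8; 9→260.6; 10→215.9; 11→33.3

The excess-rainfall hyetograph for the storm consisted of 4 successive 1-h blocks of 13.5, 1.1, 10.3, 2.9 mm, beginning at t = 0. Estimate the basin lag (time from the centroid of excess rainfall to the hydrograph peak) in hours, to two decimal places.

t_L ≈ 6.41 h

Centroid of excess rainfall: t_c = Σ P_i·t̄_i / ΣP_i = 1.5935 h (block centres at 0.5, 1.5, 2.5, 3.5 h).
Hydrograph peak occurs at t = 8 h, so basin lag t_L = 8 − 1.5935 = 6.41 h.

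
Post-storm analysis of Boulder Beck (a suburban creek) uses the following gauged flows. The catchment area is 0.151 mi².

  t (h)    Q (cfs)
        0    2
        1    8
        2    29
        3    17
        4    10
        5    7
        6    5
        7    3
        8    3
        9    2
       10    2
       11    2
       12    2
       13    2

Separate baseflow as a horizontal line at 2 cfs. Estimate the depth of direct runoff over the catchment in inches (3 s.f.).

d ≈ 0.677 in

Direct runoff: 0.0, 6.0, 27.0, 15.0, 8.0, 5.0, 3.0, 1.0, 1.0, 0.0, 0.0, 0.0, 0.0, 0.0 cfs; ΣQ_DR = 66.00 cfs.
V = ΣQ_DR · Δt = 66.00 × 3600 s = 2.376 × 10^5 ft³.
Over A = 0.151 mi², depth = V / A = 0.677 in.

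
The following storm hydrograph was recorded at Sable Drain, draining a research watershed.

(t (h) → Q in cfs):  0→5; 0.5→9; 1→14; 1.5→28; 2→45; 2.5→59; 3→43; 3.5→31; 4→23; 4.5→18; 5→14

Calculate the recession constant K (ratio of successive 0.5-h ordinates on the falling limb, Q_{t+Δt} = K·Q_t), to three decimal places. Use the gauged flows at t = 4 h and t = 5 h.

Using the recession-limb readings at t = 4 h and t = 5 h: Q falls from 23 to 14 cfs over 2 intervals.
K = (Q₂/Q₁)^(1/2) = (14/23)^(1/2) = 0.780.

K ≈ 0.780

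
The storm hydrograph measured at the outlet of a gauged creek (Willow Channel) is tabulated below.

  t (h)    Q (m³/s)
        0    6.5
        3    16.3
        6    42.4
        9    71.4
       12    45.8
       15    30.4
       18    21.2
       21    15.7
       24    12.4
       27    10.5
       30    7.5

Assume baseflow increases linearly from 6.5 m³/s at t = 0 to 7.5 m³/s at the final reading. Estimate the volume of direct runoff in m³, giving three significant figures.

V ≈ 2.19 × 10^6 m³

Direct-runoff ordinates (Q − Q_b): 0.00, 9.70, 35.70, 64.60, 38.90, 23.40, 14.10, 8.50, 5.10, 3.10, 0.00 m³/s.
ΣQ_DR = 203.1 m³/s.
With Δt = 3 h = 10800 s, V = ΣQ_DR · Δt = 203.1 × 10800 = 2.19 × 10^6 m³.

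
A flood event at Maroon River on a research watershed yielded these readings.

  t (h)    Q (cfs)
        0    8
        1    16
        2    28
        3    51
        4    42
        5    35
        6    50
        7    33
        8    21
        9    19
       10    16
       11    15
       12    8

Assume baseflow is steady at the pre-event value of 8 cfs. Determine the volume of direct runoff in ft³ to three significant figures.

Direct-runoff ordinates (Q − Q_b): 0.0, 8.0, 20.0, 43.0, 34.0, 27.0, 42.0, 25.0, 13.0, 11.0, 8.0, 7.0, 0.0 cfs.
ΣQ_DR = 238.0 cfs.
With Δt = 1 h = 3600 s, V = ΣQ_DR · Δt = 238.0 × 3600 = 8.57 × 10^5 ft³.

V ≈ 8.57 × 10^5 ft³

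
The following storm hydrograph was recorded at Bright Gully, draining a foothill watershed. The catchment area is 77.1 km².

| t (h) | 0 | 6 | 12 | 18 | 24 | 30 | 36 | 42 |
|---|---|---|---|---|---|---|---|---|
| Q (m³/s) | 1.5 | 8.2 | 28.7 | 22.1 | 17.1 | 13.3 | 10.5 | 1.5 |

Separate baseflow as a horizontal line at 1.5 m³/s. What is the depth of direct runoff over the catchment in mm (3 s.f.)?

d ≈ 25.5 mm

Direct runoff: 0.0, 6.7, 27.2, 20.6, 15.6, 11.8, 9.0, 0.0 m³/s; ΣQ_DR = 90.90 m³/s.
V = ΣQ_DR · Δt = 90.90 × 21600 s = 1.963 × 10^6 m³.
Over A = 77.1 km², depth = V / A = 25.5 mm.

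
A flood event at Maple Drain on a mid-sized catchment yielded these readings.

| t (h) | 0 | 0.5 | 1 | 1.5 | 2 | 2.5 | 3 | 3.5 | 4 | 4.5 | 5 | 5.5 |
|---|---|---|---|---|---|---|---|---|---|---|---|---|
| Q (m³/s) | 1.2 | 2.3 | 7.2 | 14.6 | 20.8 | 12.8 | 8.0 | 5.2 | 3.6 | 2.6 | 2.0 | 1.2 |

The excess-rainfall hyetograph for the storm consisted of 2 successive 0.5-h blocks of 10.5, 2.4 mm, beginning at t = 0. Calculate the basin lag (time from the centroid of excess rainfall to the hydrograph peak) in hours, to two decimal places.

t_L ≈ 1.66 h

Centroid of excess rainfall: t_c = Σ P_i·t̄_i / ΣP_i = 0.3430 h (block centres at 0.25, 0.75 h).
Hydrograph peak occurs at t = 2 h, so basin lag t_L = 2 − 0.3430 = 1.66 h.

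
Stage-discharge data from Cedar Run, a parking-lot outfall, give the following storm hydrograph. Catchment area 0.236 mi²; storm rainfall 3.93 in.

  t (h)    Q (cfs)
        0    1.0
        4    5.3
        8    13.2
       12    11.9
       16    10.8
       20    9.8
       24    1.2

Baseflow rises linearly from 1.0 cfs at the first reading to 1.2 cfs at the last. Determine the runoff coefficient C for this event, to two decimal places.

ΣQ_DR = 45.50 cfs; V = ΣQ_DR·Δt = 6.552 × 10^5 ft³.
Runoff depth d = V / A = 1.195 in.
C = d / P = 1.195 / 3.93 = 0.30.

C ≈ 0.30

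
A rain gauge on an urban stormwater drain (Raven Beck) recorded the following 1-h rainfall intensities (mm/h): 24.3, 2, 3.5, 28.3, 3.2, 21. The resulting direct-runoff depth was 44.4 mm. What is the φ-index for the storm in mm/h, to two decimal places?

Only the 3 blocks with intensity above φ contribute runoff: 24.3, 28.3, 21 mm/h.
Σ(I−φ)·Δt = d  ⇒  (24.3+28.3+21 − 3φ)·1 = 44.4
φ = (73.60 − 44.4/1) / 3 = 9.73 mm/h.

φ ≈ 9.73 mm/h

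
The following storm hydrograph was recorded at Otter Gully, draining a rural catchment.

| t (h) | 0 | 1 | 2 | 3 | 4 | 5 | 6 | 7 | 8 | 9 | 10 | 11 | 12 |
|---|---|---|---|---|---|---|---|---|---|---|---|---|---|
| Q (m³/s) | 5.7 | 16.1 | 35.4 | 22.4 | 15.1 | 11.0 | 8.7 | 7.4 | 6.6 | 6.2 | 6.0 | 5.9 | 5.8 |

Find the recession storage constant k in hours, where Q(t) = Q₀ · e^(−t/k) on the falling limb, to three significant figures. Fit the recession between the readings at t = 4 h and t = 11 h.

On the falling limb, Q drops from 15.1 to 5.9 m³/s between t = 4 h and t = 11 h (Δt = 7 h).
k = −Δt / ln(Q₂/Q₁) = −7 / ln(5.9/15.1) = 7.45 h.

k ≈ 7.45 h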